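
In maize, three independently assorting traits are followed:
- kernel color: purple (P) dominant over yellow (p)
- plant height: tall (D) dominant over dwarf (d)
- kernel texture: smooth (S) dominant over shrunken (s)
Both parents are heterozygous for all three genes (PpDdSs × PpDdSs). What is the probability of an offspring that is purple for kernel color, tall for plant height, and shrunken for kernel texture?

Trihybrid cross: PpDdSs × PpDdSs
Each trait segregates independently with a 3:1 phenotypic ratio, so each gene contributes 3/4 (dominant) or 1/4 (recessive).
Target: purple (kernel color), tall (plant height), shrunken (kernel texture)
Probability = product of independent per-trait probabilities
= 3/4 × 3/4 × 1/4 = 9/64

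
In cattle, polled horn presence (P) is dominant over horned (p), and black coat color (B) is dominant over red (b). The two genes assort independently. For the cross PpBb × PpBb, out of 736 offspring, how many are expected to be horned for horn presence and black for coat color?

Dihybrid cross PpBb × PpBb — consider each gene separately:
horn presence: Pp × Pp → 1 PP, 2 Pp, 1 pp → 3 P_ : 1 pp (out of 4)
coat color: Bb × Bb → 1 BB, 2 Bb, 1 bb → 3 B_ : 1 bb (out of 4)
Looking for: horned (pp) and black (B_)
P(horned) = 1/4, P(black) = 3/4
P(both) = 1/4 × 3/4 = 3/16
Expected count = 3/16 × 736 = 138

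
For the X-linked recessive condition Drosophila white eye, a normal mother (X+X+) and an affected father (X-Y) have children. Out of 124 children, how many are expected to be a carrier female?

Cross: X+X+ × X-Y
Offspring: 2 X+X-, 2 X+Y
Probability of a carrier female: 2/4 = 1/2
Expected count = 1/2 × 124 = 62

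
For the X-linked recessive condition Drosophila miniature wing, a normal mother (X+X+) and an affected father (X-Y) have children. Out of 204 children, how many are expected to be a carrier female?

Cross: X+X+ × X-Y
Offspring: 2 X+X-, 2 X+Y
Probability of a carrier female: 2/4 = 1/2
Expected count = 1/2 × 204 = 102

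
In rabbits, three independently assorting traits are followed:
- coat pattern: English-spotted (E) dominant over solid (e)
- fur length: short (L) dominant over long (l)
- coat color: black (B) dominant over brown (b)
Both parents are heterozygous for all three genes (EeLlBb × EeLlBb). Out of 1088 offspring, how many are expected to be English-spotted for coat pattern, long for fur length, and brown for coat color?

Trihybrid cross: EeLlBb × EeLlBb
Each trait segregates independently with a 3:1 phenotypic ratio, so each gene contributes 3/4 (dominant) or 1/4 (recessive).
Target: English-spotted (coat pattern), long (fur length), brown (coat color)
Probability = product of independent per-trait probabilities
= 3/4 × 1/4 × 1/4 = 3/64
Expected count = 3/64 × 1088 = 51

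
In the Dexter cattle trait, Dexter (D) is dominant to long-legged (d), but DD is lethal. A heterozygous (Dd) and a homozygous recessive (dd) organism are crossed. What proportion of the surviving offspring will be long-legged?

Cross: Dd × dd
Punnett square offspring (before lethality): 2 Dd, 2 dd
No DD offspring are produced in this cross.
long-legged: 2 out of 4
Probability: 2/4 = 1/2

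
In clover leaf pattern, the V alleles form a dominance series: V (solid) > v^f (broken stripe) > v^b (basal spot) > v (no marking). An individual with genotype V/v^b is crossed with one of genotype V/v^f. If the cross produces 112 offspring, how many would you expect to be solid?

Cross: V/v^b × V/v^f
Allele dominance: V > v^f > v^b > v
Offspring genotypes: 1 V/V, 1 V/v^f, 1 V/v^b, 1 v^f/v^b
Phenotype counts: 3 solid, 1 broken stripe
solid: 3 out of 4 → fraction 3/4
Expected count = 3/4 × 112 = 84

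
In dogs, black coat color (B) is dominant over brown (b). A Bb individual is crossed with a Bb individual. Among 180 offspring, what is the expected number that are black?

Punnett square for Bb × Bb:
Offspring genotypes: 1 BB, 2 Bb, 1 bb
black: 3, brown: 1
black: 3 out of 4 → fraction 3/4
Expected count = 3/4 × 180 = 135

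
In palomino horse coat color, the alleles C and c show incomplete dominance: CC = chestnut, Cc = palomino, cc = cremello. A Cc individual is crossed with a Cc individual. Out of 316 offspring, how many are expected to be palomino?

Punnett square for Cc × Cc:
Offspring genotypes: 1 CC, 2 Cc, 1 cc
Phenotype counts: 1 chestnut, 2 palomino, 1 cremello
palomino: 2 out of 4 → fraction 1/2
Expected count = 1/2 × 316 = 158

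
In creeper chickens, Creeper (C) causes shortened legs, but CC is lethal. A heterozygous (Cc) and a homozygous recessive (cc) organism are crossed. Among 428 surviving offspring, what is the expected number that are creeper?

Cross: Cc × cc
Punnett square offspring (before lethality): 2 Cc, 2 cc
No CC offspring are produced in this cross.
creeper: 2 out of 4 → fraction 1/2
Expected count = 1/2 × 428 = 214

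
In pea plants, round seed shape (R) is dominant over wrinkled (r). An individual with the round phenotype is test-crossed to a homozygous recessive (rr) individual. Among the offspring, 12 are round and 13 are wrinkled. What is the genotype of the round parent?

Test cross: ? × rr
Offspring: 12 round, 13 wrinkled — approximately 1:1.
A 1:1 ratio in a test cross indicates the unknown parent is heterozygous (Rr).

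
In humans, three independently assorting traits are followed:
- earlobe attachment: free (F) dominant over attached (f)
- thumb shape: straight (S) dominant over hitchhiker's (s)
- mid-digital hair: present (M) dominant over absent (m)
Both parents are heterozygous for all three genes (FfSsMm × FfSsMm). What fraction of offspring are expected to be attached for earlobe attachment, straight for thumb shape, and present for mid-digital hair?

Trihybrid cross: FfSsMm × FfSsMm
Each trait segregates independently with a 3:1 phenotypic ratio, so each gene contributes 3/4 (dominant) or 1/4 (recessive).
Target: attached (earlobe attachment), straight (thumb shape), present (mid-digital hair)
Probability = product of independent per-trait probabilities
= 1/4 × 3/4 × 3/4 = 9/64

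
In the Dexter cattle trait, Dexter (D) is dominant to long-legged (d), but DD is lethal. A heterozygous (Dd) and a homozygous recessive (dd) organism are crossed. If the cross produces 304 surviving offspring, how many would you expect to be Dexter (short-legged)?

Cross: Dd × dd
Punnett square offspring (before lethality): 2 Dd, 2 dd
No DD offspring are produced in this cross.
Dexter (short-legged): 2 out of 4 → fraction 1/2
Expected count = 1/2 × 304 = 152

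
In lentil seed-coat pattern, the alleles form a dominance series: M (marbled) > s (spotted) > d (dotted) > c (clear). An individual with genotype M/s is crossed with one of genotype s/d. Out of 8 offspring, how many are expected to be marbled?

Cross: M/s × s/d
Allele dominance: M > s > d > c
Offspring genotypes: 1 M/s, 1 M/d, 1 s/s, 1 s/d
Phenotype counts: 2 marbled, 2 spotted
marbled: 2 out of 4 → fraction 1/2
Expected count = 1/2 × 8 = 4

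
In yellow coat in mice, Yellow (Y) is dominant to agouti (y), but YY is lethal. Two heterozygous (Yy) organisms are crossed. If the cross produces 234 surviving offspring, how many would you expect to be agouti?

Cross: Yy × Yy
Punnett square offspring (before lethality): 1 YY, 2 Yy, 1 yy
The YY genotype is lethal (embryos die); surviving offspring: 2 Yy, 1 yy
agouti: 1 out of 3 → fraction 1/3
Expected count = 1/3 × 234 = 78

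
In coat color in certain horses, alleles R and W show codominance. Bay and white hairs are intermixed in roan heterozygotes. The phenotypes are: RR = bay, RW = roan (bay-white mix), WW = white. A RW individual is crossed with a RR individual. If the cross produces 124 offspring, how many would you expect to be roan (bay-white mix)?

Punnett square for RW × RR:
Offspring genotypes: 2 RR, 2 RW
Phenotype counts: 2 bay, 2 roan (bay-white mix)
roan (bay-white mix): 2 out of 4 → fraction 1/2
Expected count = 1/2 × 124 = 62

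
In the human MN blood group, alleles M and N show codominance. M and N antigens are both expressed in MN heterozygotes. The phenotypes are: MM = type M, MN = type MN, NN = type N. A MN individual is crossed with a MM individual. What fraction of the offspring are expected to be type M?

Punnett square for MN × MM:
Offspring genotypes: 2 MM, 2 MN
Phenotype counts: 2 type M, 2 type MN
type M: 2 out of 4
Probability: 2/4 = 1/2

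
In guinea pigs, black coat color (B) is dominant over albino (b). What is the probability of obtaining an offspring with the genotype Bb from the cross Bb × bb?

Punnett square for Bb × bb:
Offspring genotypes: 2 Bb, 2 bb
Total offspring: 4
Count with target: 2
Probability: 2/4 = 1/2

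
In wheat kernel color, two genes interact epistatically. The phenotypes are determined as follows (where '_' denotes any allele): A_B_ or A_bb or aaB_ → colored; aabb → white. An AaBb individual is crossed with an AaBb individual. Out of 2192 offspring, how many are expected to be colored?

Cross: AaBb × AaBb — consider each gene separately:
A gene: Aa × Aa → 1 AA, 2 Aa, 1 aa → 3 A_ : 1 aa (out of 4)
B gene: Bb × Bb → 1 BB, 2 Bb, 1 bb → 3 B_ : 1 bb (out of 4)
Genotype classes (out of 4 × 4 = 16): A_B_ = 3×3 = 9; A_bb = 3×1 = 3; aaB_ = 1×3 = 3; aabb = 1×1 = 1
Apply the phenotype rules: A_B_ (9) + A_bb (3) + aaB_ (3) → colored; aabb (1) → white
Phenotype counts (out of 16): 15 colored, 1 white
colored: 15 out of 16 → fraction 15/16
Expected count = 15/16 × 2192 = 2055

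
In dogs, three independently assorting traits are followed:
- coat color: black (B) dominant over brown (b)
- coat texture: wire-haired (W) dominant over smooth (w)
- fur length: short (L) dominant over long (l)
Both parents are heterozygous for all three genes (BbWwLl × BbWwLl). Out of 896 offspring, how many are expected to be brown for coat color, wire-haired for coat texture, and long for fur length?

Trihybrid cross: BbWwLl × BbWwLl
Each trait segregates independently with a 3:1 phenotypic ratio, so each gene contributes 3/4 (dominant) or 1/4 (recessive).
Target: brown (coat color), wire-haired (coat texture), long (fur length)
Probability = product of independent per-trait probabilities
= 1/4 × 3/4 × 1/4 = 3/64
Expected count = 3/64 × 896 = 42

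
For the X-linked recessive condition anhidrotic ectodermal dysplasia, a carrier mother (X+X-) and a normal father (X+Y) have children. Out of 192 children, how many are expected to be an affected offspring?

Cross: X+X- × X+Y
Offspring: 1 X+X+, 1 X+Y, 1 X+X-, 1 X-Y
Probability of an affected offspring: 1/4
Expected count = 1/4 × 192 = 48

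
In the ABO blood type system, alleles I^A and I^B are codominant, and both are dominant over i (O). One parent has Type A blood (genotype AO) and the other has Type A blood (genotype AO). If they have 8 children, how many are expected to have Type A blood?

Cross: AO × AO
Possible offspring genotypes: 1 AA, 2 AO, 1 OO
Blood type counts: 3 Type A, 1 Type O
Probability of Type A: 3/4
Expected count = 3/4 × 8 = 6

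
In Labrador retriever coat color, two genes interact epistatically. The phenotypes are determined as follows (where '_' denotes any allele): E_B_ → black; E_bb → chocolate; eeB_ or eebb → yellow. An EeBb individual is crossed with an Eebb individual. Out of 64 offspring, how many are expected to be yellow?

Cross: EeBb × Eebb — consider each gene separately:
E gene: Ee × Ee → 1 EE, 2 Ee, 1 ee → 3 E_ : 1 ee (out of 4)
B gene: Bb × bb → 2 Bb, 2 bb → 2 B_ : 2 bb (out of 4)
Genotype classes (out of 4 × 4 = 16): E_B_ = 3×2 = 6; E_bb = 3×2 = 6; eeB_ = 1×2 = 2; eebb = 1×2 = 2
Apply the phenotype rules: E_B_ (6) → black; E_bb (6) → chocolate; eeB_ (2) + eebb (2) → yellow
Phenotype counts (out of 16): 6 black, 6 chocolate, 4 yellow
yellow: 4 out of 16 → fraction 1/4
Expected count = 1/4 × 64 = 16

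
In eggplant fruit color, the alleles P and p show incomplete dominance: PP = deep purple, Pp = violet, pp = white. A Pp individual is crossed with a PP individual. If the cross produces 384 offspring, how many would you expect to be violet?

Punnett square for Pp × PP:
Offspring genotypes: 2 PP, 2 Pp
Phenotype counts: 2 deep purple, 2 violet
violet: 2 out of 4 → fraction 1/2
Expected count = 1/2 × 384 = 192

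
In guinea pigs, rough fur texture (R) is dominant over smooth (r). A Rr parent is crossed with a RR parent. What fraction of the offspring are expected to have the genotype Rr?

Punnett square for Rr × RR:
Offspring genotypes: 2 RR, 2 Rr
Total offspring: 4
Count with target: 2
Probability: 2/4 = 1/2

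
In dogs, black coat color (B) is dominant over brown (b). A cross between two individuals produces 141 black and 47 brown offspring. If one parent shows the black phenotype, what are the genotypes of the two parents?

Observed offspring: 141 black, 47 brown
The observed ratio simplifies to 3:1. Brown (bb) offspring appear, so each parent must contribute one b allele. The parent stated to show black carries B, so it is Bb. The other parent is then either Bb or bb: Bb × bb would give a 1:1 split, whereas Bb × Bb gives 3:1 — matching the data. So both parents are heterozygous (Bb × Bb).
Parent genotypes: Bb × Bb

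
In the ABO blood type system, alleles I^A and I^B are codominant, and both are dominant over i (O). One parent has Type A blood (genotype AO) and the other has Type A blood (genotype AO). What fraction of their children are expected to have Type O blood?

Cross: AO × AO
Possible offspring genotypes: 1 AA, 2 AO, 1 OO
Blood type counts: 3 Type A, 1 Type O
Probability of Type O: 1/4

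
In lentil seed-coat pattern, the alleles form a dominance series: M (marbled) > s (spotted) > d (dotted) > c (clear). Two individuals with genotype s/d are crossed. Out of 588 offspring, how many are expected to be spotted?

Cross: s/d × s/d
Allele dominance: M > s > d > c
Offspring genotypes: 1 s/s, 2 s/d, 1 d/d
Phenotype counts: 3 spotted, 1 dotted
spotted: 3 out of 4 → fraction 3/4
Expected count = 3/4 × 588 = 441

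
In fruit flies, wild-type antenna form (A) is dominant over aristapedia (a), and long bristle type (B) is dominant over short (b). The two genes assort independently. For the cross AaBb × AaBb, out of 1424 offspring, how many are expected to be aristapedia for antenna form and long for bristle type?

Dihybrid cross AaBb × AaBb — consider each gene separately:
antenna form: Aa × Aa → 1 AA, 2 Aa, 1 aa → 3 A_ : 1 aa (out of 4)
bristle type: Bb × Bb → 1 BB, 2 Bb, 1 bb → 3 B_ : 1 bb (out of 4)
Looking for: aristapedia (aa) and long (B_)
P(aristapedia) = 1/4, P(long) = 3/4
P(both) = 1/4 × 3/4 = 3/16
Expected count = 3/16 × 1424 = 267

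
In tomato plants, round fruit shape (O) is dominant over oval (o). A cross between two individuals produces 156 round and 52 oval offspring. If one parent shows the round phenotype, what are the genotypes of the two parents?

Observed offspring: 156 round, 52 oval
The observed ratio simplifies to 3:1. Oval (oo) offspring appear, so each parent must contribute one o allele. The parent stated to show round carries O, so it is Oo. The other parent is then either Oo or oo: Oo × oo would give a 1:1 split, whereas Oo × Oo gives 3:1 — matching the data. So both parents are heterozygous (Oo × Oo).
Parent genotypes: Oo × Oo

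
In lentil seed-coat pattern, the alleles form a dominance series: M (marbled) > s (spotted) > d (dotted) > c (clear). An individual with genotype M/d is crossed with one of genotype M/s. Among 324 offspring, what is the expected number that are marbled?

Cross: M/d × M/s
Allele dominance: M > s > d > c
Offspring genotypes: 1 M/M, 1 M/s, 1 M/d, 1 s/d
Phenotype counts: 3 marbled, 1 spotted
marbled: 3 out of 4 → fraction 3/4
Expected count = 3/4 × 324 = 243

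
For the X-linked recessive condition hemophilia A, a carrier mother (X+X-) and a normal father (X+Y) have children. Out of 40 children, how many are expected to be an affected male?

Cross: X+X- × X+Y
Offspring: 1 X+X+, 1 X+Y, 1 X+X-, 1 X-Y
Probability of an affected male: 1/4
Expected count = 1/4 × 40 = 10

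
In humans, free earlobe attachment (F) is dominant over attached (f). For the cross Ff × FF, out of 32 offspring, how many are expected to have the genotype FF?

Punnett square for Ff × FF:
Offspring genotypes: 2 FF, 2 Ff
Total offspring: 4
Count with target: 2
Probability: 2/4 = 1/2
Expected count = 1/2 × 32 = 16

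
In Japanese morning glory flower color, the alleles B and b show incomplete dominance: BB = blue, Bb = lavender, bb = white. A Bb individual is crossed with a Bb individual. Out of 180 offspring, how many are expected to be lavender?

Punnett square for Bb × Bb:
Offspring genotypes: 1 BB, 2 Bb, 1 bb
Phenotype counts: 1 blue, 2 lavender, 1 white
lavender: 2 out of 4 → fraction 1/2
Expected count = 1/2 × 180 = 90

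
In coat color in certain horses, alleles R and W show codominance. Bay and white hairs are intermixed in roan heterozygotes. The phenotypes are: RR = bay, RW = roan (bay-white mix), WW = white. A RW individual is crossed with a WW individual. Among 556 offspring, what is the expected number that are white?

Punnett square for RW × WW:
Offspring genotypes: 2 RW, 2 WW
Phenotype counts: 2 roan (bay-white mix), 2 white
white: 2 out of 4 → fraction 1/2
Expected count = 1/2 × 556 = 278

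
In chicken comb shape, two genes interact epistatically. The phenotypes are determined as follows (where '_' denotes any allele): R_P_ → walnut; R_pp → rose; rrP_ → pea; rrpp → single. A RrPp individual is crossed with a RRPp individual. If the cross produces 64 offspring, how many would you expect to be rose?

Cross: RrPp × RRPp — consider each gene separately:
R gene: Rr × RR → 2 RR, 2 Rr → 4 R_ (out of 4)
P gene: Pp × Pp → 1 PP, 2 Pp, 1 pp → 3 P_ : 1 pp (out of 4)
Genotype classes (out of 4 × 4 = 16): R_P_ = 4×3 = 12; R_pp = 4×1 = 4
Apply the phenotype rules: R_P_ (12) → walnut; R_pp (4) → rose
Phenotype counts (out of 16): 12 walnut, 4 rose
rose: 4 out of 16 → fraction 1/4
Expected count = 1/4 × 64 = 16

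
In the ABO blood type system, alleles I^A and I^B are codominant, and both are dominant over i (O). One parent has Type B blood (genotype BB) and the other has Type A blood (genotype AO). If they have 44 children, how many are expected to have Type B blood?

Cross: BB × AO
Possible offspring genotypes: 2 AB, 2 BO
Blood type counts: 2 Type AB, 2 Type B
Probability of Type B: 2/4 = 1/2
Expected count = 1/2 × 44 = 22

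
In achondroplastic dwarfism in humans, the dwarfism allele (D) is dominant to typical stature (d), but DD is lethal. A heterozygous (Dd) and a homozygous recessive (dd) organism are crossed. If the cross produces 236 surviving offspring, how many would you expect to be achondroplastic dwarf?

Cross: Dd × dd
Punnett square offspring (before lethality): 2 Dd, 2 dd
No DD offspring are produced in this cross.
achondroplastic dwarf: 2 out of 4 → fraction 1/2
Expected count = 1/2 × 236 = 118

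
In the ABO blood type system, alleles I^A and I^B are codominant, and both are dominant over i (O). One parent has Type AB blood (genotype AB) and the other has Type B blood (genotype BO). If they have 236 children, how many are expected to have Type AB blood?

Cross: AB × BO
Possible offspring genotypes: 1 AB, 1 AO, 1 BB, 1 BO
Blood type counts: 1 Type AB, 1 Type A, 2 Type B
Probability of Type AB: 1/4
Expected count = 1/4 × 236 = 59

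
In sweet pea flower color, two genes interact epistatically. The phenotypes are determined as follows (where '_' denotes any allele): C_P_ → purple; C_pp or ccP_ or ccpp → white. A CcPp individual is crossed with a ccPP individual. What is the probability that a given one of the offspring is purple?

Cross: CcPp × ccPP — consider each gene separately:
C gene: Cc × cc → 2 Cc, 2 cc → 2 C_ : 2 cc (out of 4)
P gene: Pp × PP → 2 PP, 2 Pp → 4 P_ (out of 4)
Genotype classes (out of 4 × 4 = 16): C_P_ = 2×4 = 8; ccP_ = 2×4 = 8
Apply the phenotype rules: C_P_ (8) → purple; ccP_ (8) → white
Phenotype counts (out of 16): 8 purple, 8 white
purple: 8 out of 16
Probability: 8/16 = 1/2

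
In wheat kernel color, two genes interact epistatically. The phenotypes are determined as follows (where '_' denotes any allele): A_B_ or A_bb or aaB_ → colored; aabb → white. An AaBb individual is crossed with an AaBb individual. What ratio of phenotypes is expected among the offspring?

Cross: AaBb × AaBb — consider each gene separately:
A gene: Aa × Aa → 1 AA, 2 Aa, 1 aa → 3 A_ : 1 aa (out of 4)
B gene: Bb × Bb → 1 BB, 2 Bb, 1 bb → 3 B_ : 1 bb (out of 4)
Genotype classes (out of 4 × 4 = 16): A_B_ = 3×3 = 9; A_bb = 3×1 = 3; aaB_ = 1×3 = 3; aabb = 1×1 = 1
Apply the phenotype rules: A_B_ (9) + A_bb (3) + aaB_ (3) → colored; aabb (1) → white
Phenotype counts (out of 16): 15 colored, 1 white
Ratio: 15 colored : 1 white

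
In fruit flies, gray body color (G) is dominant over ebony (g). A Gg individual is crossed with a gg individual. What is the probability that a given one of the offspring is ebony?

Punnett square for Gg × gg:
Offspring genotypes: 2 Gg, 2 gg
gray: 2, ebony: 2
ebony: 2 out of 4
Probability: 2/4 = 1/2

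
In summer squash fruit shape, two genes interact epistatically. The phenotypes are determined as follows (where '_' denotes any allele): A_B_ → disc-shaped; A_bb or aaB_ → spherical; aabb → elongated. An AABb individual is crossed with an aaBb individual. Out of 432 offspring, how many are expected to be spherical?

Cross: AABb × aaBb — consider each gene separately:
A gene: AA × aa → 4 Aa → 4 A_ (out of 4)
B gene: Bb × Bb → 1 BB, 2 Bb, 1 bb → 3 B_ : 1 bb (out of 4)
Genotype classes (out of 4 × 4 = 16): A_B_ = 4×3 = 12; A_bb = 4×1 = 4
Apply the phenotype rules: A_B_ (12) → disc-shaped; A_bb (4) → spherical
Phenotype counts (out of 16): 12 disc-shaped, 4 spherical
spherical: 4 out of 16 → fraction 1/4
Expected count = 1/4 × 432 = 108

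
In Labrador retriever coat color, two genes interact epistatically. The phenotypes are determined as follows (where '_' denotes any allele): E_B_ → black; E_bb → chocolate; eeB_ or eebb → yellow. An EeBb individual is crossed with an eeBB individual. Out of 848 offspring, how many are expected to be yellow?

Cross: EeBb × eeBB — consider each gene separately:
E gene: Ee × ee → 2 Ee, 2 ee → 2 E_ : 2 ee (out of 4)
B gene: Bb × BB → 2 BB, 2 Bb → 4 B_ (out of 4)
Genotype classes (out of 4 × 4 = 16): E_B_ = 2×4 = 8; eeB_ = 2×4 = 8
Apply the phenotype rules: E_B_ (8) → black; eeB_ (8) → yellow
Phenotype counts (out of 16): 8 black, 8 yellow
yellow: 8 out of 16 → fraction 1/2
Expected count = 1/2 × 848 = 424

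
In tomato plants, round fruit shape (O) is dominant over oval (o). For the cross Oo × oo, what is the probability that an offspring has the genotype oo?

Punnett square for Oo × oo:
Offspring genotypes: 2 Oo, 2 oo
Total offspring: 4
Count with target: 2
Probability: 2/4 = 1/2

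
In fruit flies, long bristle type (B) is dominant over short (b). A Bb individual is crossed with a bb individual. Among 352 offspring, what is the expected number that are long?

Punnett square for Bb × bb:
Offspring genotypes: 2 Bb, 2 bb
long: 2, short: 2
long: 2 out of 4 → fraction 1/2
Expected count = 1/2 × 352 = 176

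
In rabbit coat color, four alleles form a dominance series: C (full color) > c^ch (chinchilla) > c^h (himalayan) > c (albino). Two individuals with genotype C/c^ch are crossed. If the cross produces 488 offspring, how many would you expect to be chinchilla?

Cross: C/c^ch × C/c^ch
Allele dominance: C > c^ch > c^h > c
Offspring genotypes: 1 C/C, 2 C/c^ch, 1 c^ch/c^ch
Phenotype counts: 3 full color, 1 chinchilla
chinchilla: 1 out of 4 → fraction 1/4
Expected count = 1/4 × 488 = 122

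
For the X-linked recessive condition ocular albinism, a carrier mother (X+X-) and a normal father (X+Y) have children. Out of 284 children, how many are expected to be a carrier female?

Cross: X+X- × X+Y
Offspring: 1 X+X+, 1 X+Y, 1 X+X-, 1 X-Y
Probability of a carrier female: 1/4
Expected count = 1/4 × 284 = 71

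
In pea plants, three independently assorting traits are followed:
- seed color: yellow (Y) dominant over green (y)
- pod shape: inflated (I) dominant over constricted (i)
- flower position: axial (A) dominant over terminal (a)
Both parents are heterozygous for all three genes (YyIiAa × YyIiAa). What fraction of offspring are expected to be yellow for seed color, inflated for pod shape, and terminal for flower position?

Trihybrid cross: YyIiAa × YyIiAa
Each trait segregates independently with a 3:1 phenotypic ratio, so each gene contributes 3/4 (dominant) or 1/4 (recessive).
Target: yellow (seed color), inflated (pod shape), terminal (flower position)
Probability = product of independent per-trait probabilities
= 3/4 × 3/4 × 1/4 = 9/64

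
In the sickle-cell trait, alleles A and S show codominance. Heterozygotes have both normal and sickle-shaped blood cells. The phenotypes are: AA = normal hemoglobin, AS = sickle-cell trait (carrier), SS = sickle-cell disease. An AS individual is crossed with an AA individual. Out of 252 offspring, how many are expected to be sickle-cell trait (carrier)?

Punnett square for AS × AA:
Offspring genotypes: 2 AA, 2 AS
Phenotype counts: 2 normal hemoglobin, 2 sickle-cell trait (carrier)
sickle-cell trait (carrier): 2 out of 4 → fraction 1/2
Expected count = 1/2 × 252 = 126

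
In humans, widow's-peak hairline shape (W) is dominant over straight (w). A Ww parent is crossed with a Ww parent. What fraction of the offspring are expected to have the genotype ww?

Punnett square for Ww × Ww:
Offspring genotypes: 1 WW, 2 Ww, 1 ww
Total offspring: 4
Count with target: 1
Probability: 1/4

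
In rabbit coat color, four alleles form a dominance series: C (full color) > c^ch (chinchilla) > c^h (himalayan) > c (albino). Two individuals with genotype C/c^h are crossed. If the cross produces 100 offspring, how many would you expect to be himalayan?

Cross: C/c^h × C/c^h
Allele dominance: C > c^ch > c^h > c
Offspring genotypes: 1 C/C, 2 C/c^h, 1 c^h/c^h
Phenotype counts: 3 full color, 1 himalayan
himalayan: 1 out of 4 → fraction 1/4
Expected count = 1/4 × 100 = 25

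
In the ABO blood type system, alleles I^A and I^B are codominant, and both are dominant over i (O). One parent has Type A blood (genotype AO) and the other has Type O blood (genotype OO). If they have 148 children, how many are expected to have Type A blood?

Cross: AO × OO
Possible offspring genotypes: 2 AO, 2 OO
Blood type counts: 2 Type A, 2 Type O
Probability of Type A: 2/4 = 1/2
Expected count = 1/2 × 148 = 74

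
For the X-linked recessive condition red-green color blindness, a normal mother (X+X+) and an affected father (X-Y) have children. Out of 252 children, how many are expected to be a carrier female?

Cross: X+X+ × X-Y
Offspring: 2 X+X-, 2 X+Y
Probability of a carrier female: 2/4 = 1/2
Expected count = 1/2 × 252 = 126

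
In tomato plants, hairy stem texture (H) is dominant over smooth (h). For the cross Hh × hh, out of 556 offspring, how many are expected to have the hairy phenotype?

Punnett square for Hh × hh:
Offspring genotypes: 2 Hh, 2 hh
Total offspring: 4
Count with target: 2
Probability: 2/4 = 1/2
Expected count = 1/2 × 556 = 278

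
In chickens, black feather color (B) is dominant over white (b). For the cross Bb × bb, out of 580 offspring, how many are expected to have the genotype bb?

Punnett square for Bb × bb:
Offspring genotypes: 2 Bb, 2 bb
Total offspring: 4
Count with target: 2
Probability: 2/4 = 1/2
Expected count = 1/2 × 580 = 290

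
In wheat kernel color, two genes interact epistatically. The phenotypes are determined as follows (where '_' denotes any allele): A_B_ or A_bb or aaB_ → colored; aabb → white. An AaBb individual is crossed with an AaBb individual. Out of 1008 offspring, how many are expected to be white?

Cross: AaBb × AaBb — consider each gene separately:
A gene: Aa × Aa → 1 AA, 2 Aa, 1 aa → 3 A_ : 1 aa (out of 4)
B gene: Bb × Bb → 1 BB, 2 Bb, 1 bb → 3 B_ : 1 bb (out of 4)
Genotype classes (out of 4 × 4 = 16): A_B_ = 3×3 = 9; A_bb = 3×1 = 3; aaB_ = 1×3 = 3; aabb = 1×1 = 1
Apply the phenotype rules: A_B_ (9) + A_bb (3) + aaB_ (3) → colored; aabb (1) → white
Phenotype counts (out of 16): 15 colored, 1 white
white: 1 out of 16 → fraction 1/16
Expected count = 1/16 × 1008 = 63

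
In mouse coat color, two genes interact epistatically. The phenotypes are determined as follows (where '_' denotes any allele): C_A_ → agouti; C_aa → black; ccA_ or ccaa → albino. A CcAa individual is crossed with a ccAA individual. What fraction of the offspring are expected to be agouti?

Cross: CcAa × ccAA — consider each gene separately:
C gene: Cc × cc → 2 Cc, 2 cc → 2 C_ : 2 cc (out of 4)
A gene: Aa × AA → 2 AA, 2 Aa → 4 A_ (out of 4)
Genotype classes (out of 4 × 4 = 16): C_A_ = 2×4 = 8; ccA_ = 2×4 = 8
Apply the phenotype rules: C_A_ (8) → agouti; ccA_ (8) → albino
Phenotype counts (out of 16): 8 agouti, 8 albino
agouti: 8 out of 16
Probability: 8/16 = 1/2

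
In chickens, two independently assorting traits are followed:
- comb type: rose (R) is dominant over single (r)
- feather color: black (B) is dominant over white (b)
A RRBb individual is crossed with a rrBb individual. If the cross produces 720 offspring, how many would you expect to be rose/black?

Dihybrid cross RRBb × rrBb — consider each gene separately:
comb type: RR × rr → 4 Rr → 4 R_ (out of 4)
feather color: Bb × Bb → 1 BB, 2 Bb, 1 bb → 3 B_ : 1 bb (out of 4)
Combine (counts out of 4 × 4 = 16): rose/black (R_B_) = 4×3 = 12; rose/white (R_bb) = 4×1 = 4
Phenotype counts (out of 16): 12 rose/black, 4 rose/white
rose/black: 12 out of 16 → fraction 3/4
Expected count = 3/4 × 720 = 540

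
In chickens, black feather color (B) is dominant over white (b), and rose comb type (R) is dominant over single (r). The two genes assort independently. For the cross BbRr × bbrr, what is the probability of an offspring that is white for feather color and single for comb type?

Dihybrid cross BbRr × bbrr — consider each gene separately:
feather color: Bb × bb → 2 Bb, 2 bb → 2 B_ : 2 bb (out of 4)
comb type: Rr × rr → 2 Rr, 2 rr → 2 R_ : 2 rr (out of 4)
Looking for: white (bb) and single (rr)
P(white) = 2/4, P(single) = 2/4
P(both) = 2/4 × 2/4 = 4/16 = 1/4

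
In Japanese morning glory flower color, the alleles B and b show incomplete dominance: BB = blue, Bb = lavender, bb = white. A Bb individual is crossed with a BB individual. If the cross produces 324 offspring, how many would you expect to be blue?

Punnett square for Bb × BB:
Offspring genotypes: 2 BB, 2 Bb
Phenotype counts: 2 blue, 2 lavender
blue: 2 out of 4 → fraction 1/2
Expected count = 1/2 × 324 = 162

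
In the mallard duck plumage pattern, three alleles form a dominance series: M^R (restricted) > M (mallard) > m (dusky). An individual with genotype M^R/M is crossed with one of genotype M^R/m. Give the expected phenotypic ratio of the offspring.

Cross: M^R/M × M^R/m
Allele dominance: M^R > M > m
Offspring genotypes: 1 M^R/M^R, 1 M^R/m, 1 M^R/M, 1 M/m
Phenotype counts: 3 restricted, 1 mallard
Ratio: 3 restricted : 1 mallard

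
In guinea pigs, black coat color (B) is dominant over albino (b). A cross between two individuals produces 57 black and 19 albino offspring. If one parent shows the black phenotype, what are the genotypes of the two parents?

Observed offspring: 57 black, 19 albino
The observed ratio simplifies to 3:1. Albino (bb) offspring appear, so each parent must contribute one b allele. The parent stated to show black carries B, so it is Bb. The other parent is then either Bb or bb: Bb × bb would give a 1:1 split, whereas Bb × Bb gives 3:1 — matching the data. So both parents are heterozygous (Bb × Bb).
Parent genotypes: Bb × Bb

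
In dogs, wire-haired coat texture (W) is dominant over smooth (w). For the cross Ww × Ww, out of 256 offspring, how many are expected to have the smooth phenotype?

Punnett square for Ww × Ww:
Offspring genotypes: 1 WW, 2 Ww, 1 ww
Total offspring: 4
Count with target: 1
Probability: 1/4
Expected count = 1/4 × 256 = 64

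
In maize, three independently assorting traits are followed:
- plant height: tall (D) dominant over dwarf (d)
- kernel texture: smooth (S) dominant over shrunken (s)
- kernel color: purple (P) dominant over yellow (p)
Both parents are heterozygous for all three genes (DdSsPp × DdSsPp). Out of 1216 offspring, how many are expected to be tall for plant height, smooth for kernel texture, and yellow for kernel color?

Trihybrid cross: DdSsPp × DdSsPp
Each trait segregates independently with a 3:1 phenotypic ratio, so each gene contributes 3/4 (dominant) or 1/4 (recessive).
Target: tall (plant height), smooth (kernel texture), yellow (kernel color)
Probability = product of independent per-trait probabilities
= 3/4 × 3/4 × 1/4 = 9/64
Expected count = 9/64 × 1216 = 171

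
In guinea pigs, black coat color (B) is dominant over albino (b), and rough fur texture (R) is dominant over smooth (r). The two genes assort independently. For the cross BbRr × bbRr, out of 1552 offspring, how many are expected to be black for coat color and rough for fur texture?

Dihybrid cross BbRr × bbRr — consider each gene separately:
coat color: Bb × bb → 2 Bb, 2 bb → 2 B_ : 2 bb (out of 4)
fur texture: Rr × Rr → 1 RR, 2 Rr, 1 rr → 3 R_ : 1 rr (out of 4)
Looking for: black (B_) and rough (R_)
P(black) = 2/4, P(rough) = 3/4
P(both) = 2/4 × 3/4 = 6/16 = 3/8
Expected count = 3/8 × 1552 = 582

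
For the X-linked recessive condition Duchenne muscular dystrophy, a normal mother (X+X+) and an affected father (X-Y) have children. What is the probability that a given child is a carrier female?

Cross: X+X+ × X-Y
Offspring: 2 X+X-, 2 X+Y
Probability of a carrier female: 2/4 = 1/2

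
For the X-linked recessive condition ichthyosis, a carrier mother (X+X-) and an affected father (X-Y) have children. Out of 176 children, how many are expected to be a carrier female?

Cross: X+X- × X-Y
Offspring: 1 X+X-, 1 X+Y, 1 X-X-, 1 X-Y
Probability of a carrier female: 1/4
Expected count = 1/4 × 176 = 44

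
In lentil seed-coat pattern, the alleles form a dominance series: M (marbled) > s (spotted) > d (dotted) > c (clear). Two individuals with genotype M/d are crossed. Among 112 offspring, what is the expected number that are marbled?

Cross: M/d × M/d
Allele dominance: M > s > d > c
Offspring genotypes: 1 M/M, 2 M/d, 1 d/d
Phenotype counts: 3 marbled, 1 dotted
marbled: 3 out of 4 → fraction 3/4
Expected count = 3/4 × 112 = 84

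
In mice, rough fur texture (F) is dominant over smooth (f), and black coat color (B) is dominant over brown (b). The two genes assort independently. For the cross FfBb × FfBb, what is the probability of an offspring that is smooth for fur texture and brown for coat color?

Dihybrid cross FfBb × FfBb — consider each gene separately:
fur texture: Ff × Ff → 1 FF, 2 Ff, 1 ff → 3 F_ : 1 ff (out of 4)
coat color: Bb × Bb → 1 BB, 2 Bb, 1 bb → 3 B_ : 1 bb (out of 4)
Looking for: smooth (ff) and brown (bb)
P(smooth) = 1/4, P(brown) = 1/4
P(both) = 1/4 × 1/4 = 1/16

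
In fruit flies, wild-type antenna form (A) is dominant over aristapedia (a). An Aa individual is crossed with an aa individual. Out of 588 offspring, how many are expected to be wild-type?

Punnett square for Aa × aa:
Offspring genotypes: 2 Aa, 2 aa
wild-type: 2, aristapedia: 2
wild-type: 2 out of 4 → fraction 1/2
Expected count = 1/2 × 588 = 294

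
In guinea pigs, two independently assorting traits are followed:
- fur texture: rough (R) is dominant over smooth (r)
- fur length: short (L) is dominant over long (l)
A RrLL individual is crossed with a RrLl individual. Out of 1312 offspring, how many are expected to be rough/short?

Dihybrid cross RrLL × RrLl — consider each gene separately:
fur texture: Rr × Rr → 1 RR, 2 Rr, 1 rr → 3 R_ : 1 rr (out of 4)
fur length: LL × Ll → 2 LL, 2 Ll → 4 L_ (out of 4)
Combine (counts out of 4 × 4 = 16): rough/short (R_L_) = 3×4 = 12; smooth/short (rrL_) = 1×4 = 4
Phenotype counts (out of 16): 12 rough/short, 4 smooth/short
rough/short: 12 out of 16 → fraction 3/4
Expected count = 3/4 × 1312 = 984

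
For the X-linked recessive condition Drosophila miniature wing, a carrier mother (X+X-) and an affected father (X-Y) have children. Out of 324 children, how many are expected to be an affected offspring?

Cross: X+X- × X-Y
Offspring: 1 X+X-, 1 X+Y, 1 X-X-, 1 X-Y
Probability of an affected offspring: 2/4 = 1/2
Expected count = 1/2 × 324 = 162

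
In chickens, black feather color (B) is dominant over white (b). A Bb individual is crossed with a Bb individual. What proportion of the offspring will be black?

Punnett square for Bb × Bb:
Offspring genotypes: 1 BB, 2 Bb, 1 bb
black: 3, white: 1
black: 3 out of 4
Probability: 3/4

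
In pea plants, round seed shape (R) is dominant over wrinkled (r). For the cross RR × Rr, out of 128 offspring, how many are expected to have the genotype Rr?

Punnett square for RR × Rr:
Offspring genotypes: 2 RR, 2 Rr
Total offspring: 4
Count with target: 2
Probability: 2/4 = 1/2
Expected count = 1/2 × 128 = 64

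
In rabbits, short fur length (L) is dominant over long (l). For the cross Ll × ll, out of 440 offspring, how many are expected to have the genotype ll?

Punnett square for Ll × ll:
Offspring genotypes: 2 Ll, 2 ll
Total offspring: 4
Count with target: 2
Probability: 2/4 = 1/2
Expected count = 1/2 × 440 = 220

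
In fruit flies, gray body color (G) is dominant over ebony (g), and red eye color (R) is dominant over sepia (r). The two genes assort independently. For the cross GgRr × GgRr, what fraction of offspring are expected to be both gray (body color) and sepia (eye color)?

Dihybrid cross GgRr × GgRr — consider each gene separately:
body color: Gg × Gg → 1 GG, 2 Gg, 1 gg → 3 G_ : 1 gg (out of 4)
eye color: Rr × Rr → 1 RR, 2 Rr, 1 rr → 3 R_ : 1 rr (out of 4)
Looking for: gray (G_) and sepia (rr)
P(gray) = 3/4, P(sepia) = 1/4
P(both) = 3/4 × 1/4 = 3/16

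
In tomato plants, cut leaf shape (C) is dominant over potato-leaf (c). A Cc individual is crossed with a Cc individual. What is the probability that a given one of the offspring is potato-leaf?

Punnett square for Cc × Cc:
Offspring genotypes: 1 CC, 2 Cc, 1 cc
cut: 3, potato-leaf: 1
potato-leaf: 1 out of 4
Probability: 1/4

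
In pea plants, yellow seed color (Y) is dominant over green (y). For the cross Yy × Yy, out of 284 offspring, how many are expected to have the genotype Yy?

Punnett square for Yy × Yy:
Offspring genotypes: 1 YY, 2 Yy, 1 yy
Total offspring: 4
Count with target: 2
Probability: 2/4 = 1/2
Expected count = 1/2 × 284 = 142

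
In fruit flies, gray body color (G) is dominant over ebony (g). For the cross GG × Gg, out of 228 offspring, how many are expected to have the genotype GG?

Punnett square for GG × Gg:
Offspring genotypes: 2 GG, 2 Gg
Total offspring: 4
Count with target: 2
Probability: 2/4 = 1/2
Expected count = 1/2 × 228 = 114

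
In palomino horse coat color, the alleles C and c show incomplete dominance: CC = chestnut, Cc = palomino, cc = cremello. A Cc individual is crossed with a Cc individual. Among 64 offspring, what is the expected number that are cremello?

Punnett square for Cc × Cc:
Offspring genotypes: 1 CC, 2 Cc, 1 cc
Phenotype counts: 1 chestnut, 2 palomino, 1 cremello
cremello: 1 out of 4 → fraction 1/4
Expected count = 1/4 × 64 = 16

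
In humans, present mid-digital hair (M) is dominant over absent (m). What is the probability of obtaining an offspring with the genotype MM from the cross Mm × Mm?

Punnett square for Mm × Mm:
Offspring genotypes: 1 MM, 2 Mm, 1 mm
Total offspring: 4
Count with target: 1
Probability: 1/4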